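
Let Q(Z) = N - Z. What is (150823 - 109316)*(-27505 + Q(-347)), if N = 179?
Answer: -1119817353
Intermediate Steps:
Q(Z) = 179 - Z
(150823 - 109316)*(-27505 + Q(-347)) = (150823 - 109316)*(-27505 + (179 - 1*(-347))) = 41507*(-27505 + (179 + 347)) = 41507*(-27505 + 526) = 41507*(-26979) = -1119817353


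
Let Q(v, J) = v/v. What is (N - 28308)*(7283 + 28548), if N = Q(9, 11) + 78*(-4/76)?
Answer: -19273889041/19 ≈ -1.0144e+9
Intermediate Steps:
Q(v, J) = 1
N = -59/19 (N = 1 + 78*(-4/76) = 1 + 78*(-4*1/76) = 1 + 78*(-1/19) = 1 - 78/19 = -59/19 ≈ -3.1053)
(N - 28308)*(7283 + 28548) = (-59/19 - 28308)*(7283 + 28548) = -537911/19*35831 = -19273889041/19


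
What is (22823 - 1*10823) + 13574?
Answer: 25574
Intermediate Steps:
(22823 - 1*10823) + 13574 = (22823 - 10823) + 13574 = 12000 + 13574 = 25574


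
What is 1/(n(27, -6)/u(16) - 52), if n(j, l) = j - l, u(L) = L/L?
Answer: -1/19 ≈ -0.052632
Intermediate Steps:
u(L) = 1
1/(n(27, -6)/u(16) - 52) = 1/((27 - 1*(-6))/1 - 52) = 1/((27 + 6)*1 - 52) = 1/(33*1 - 52) = 1/(33 - 52) = 1/(-19) = -1/19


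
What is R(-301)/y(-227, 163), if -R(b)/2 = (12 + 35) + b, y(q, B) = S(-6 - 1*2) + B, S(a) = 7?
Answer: 254/85 ≈ 2.9882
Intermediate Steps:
y(q, B) = 7 + B
R(b) = -94 - 2*b (R(b) = -2*((12 + 35) + b) = -2*(47 + b) = -94 - 2*b)
R(-301)/y(-227, 163) = (-94 - 2*(-301))/(7 + 163) = (-94 + 602)/170 = 508*(1/170) = 254/85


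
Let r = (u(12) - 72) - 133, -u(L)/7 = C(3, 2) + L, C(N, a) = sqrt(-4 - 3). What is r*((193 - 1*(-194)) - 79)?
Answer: -89012 - 2156*I*sqrt(7) ≈ -89012.0 - 5704.2*I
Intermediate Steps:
C(N, a) = I*sqrt(7) (C(N, a) = sqrt(-7) = I*sqrt(7))
u(L) = -7*L - 7*I*sqrt(7) (u(L) = -7*(I*sqrt(7) + L) = -7*(L + I*sqrt(7)) = -7*L - 7*I*sqrt(7))
r = -289 - 7*I*sqrt(7) (r = ((-7*12 - 7*I*sqrt(7)) - 72) - 133 = ((-84 - 7*I*sqrt(7)) - 72) - 133 = (-156 - 7*I*sqrt(7)) - 133 = -289 - 7*I*sqrt(7) ≈ -289.0 - 18.52*I)
r*((193 - 1*(-194)) - 79) = (-289 - 7*I*sqrt(7))*((193 - 1*(-194)) - 79) = (-289 - 7*I*sqrt(7))*((193 + 194) - 79) = (-289 - 7*I*sqrt(7))*(387 - 79) = (-289 - 7*I*sqrt(7))*308 = -89012 - 2156*I*sqrt(7)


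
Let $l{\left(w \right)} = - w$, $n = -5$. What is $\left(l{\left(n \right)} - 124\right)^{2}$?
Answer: $14161$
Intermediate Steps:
$\left(l{\left(n \right)} - 124\right)^{2} = \left(\left(-1\right) \left(-5\right) - 124\right)^{2} = \left(5 - 124\right)^{2} = \left(-119\right)^{2} = 14161$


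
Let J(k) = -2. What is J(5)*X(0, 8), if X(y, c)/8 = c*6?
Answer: -768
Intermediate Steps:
X(y, c) = 48*c (X(y, c) = 8*(c*6) = 8*(6*c) = 48*c)
J(5)*X(0, 8) = -96*8 = -2*384 = -768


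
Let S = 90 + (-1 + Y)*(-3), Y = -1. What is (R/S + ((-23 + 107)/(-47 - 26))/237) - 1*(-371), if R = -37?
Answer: 205181405/553632 ≈ 370.61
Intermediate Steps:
S = 96 (S = 90 + (-1 - 1)*(-3) = 90 - 2*(-3) = 90 + 6 = 96)
(R/S + ((-23 + 107)/(-47 - 26))/237) - 1*(-371) = (-37/96 + ((-23 + 107)/(-47 - 26))/237) - 1*(-371) = (-37*1/96 + (84/(-73))*(1/237)) + 371 = (-37/96 + (84*(-1/73))*(1/237)) + 371 = (-37/96 - 84/73*1/237) + 371 = (-37/96 - 28/5767) + 371 = -216067/553632 + 371 = 205181405/553632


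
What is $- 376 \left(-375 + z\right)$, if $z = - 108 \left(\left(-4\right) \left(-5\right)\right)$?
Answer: $953160$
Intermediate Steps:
$z = -2160$ ($z = \left(-108\right) 20 = -2160$)
$- 376 \left(-375 + z\right) = - 376 \left(-375 - 2160\right) = \left(-376\right) \left(-2535\right) = 953160$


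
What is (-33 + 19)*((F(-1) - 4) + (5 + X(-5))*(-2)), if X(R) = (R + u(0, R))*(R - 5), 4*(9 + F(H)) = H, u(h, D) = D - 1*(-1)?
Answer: 5691/2 ≈ 2845.5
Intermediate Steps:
u(h, D) = 1 + D (u(h, D) = D + 1 = 1 + D)
F(H) = -9 + H/4
X(R) = (1 + 2*R)*(-5 + R) (X(R) = (R + (1 + R))*(R - 5) = (1 + 2*R)*(-5 + R))
(-33 + 19)*((F(-1) - 4) + (5 + X(-5))*(-2)) = (-33 + 19)*(((-9 + (1/4)*(-1)) - 4) + (5 + (-5 - 9*(-5) + 2*(-5)**2))*(-2)) = -14*(((-9 - 1/4) - 4) + (5 + (-5 + 45 + 2*25))*(-2)) = -14*((-37/4 - 4) + (5 + (-5 + 45 + 50))*(-2)) = -14*(-53/4 + (5 + 90)*(-2)) = -14*(-53/4 + 95*(-2)) = -14*(-53/4 - 190) = -14*(-813/4) = 5691/2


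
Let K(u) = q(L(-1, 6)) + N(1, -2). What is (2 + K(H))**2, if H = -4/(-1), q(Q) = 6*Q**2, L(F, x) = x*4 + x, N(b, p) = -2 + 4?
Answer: 29203216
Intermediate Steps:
N(b, p) = 2
L(F, x) = 5*x (L(F, x) = 4*x + x = 5*x)
H = 4 (H = -4*(-1) = 4)
K(u) = 5402 (K(u) = 6*(5*6)**2 + 2 = 6*30**2 + 2 = 6*900 + 2 = 5400 + 2 = 5402)
(2 + K(H))**2 = (2 + 5402)**2 = 5404**2 = 29203216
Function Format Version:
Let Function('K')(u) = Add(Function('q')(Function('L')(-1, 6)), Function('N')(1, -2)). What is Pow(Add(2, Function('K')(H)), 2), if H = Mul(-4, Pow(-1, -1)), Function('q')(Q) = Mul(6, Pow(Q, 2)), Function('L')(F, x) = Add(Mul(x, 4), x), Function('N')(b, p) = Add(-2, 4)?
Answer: 29203216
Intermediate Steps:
Function('N')(b, p) = 2
Function('L')(F, x) = Mul(5, x) (Function('L')(F, x) = Add(Mul(4, x), x) = Mul(5, x))
H = 4 (H = Mul(-4, -1) = 4)
Function('K')(u) = 5402 (Function('K')(u) = Add(Mul(6, Pow(Mul(5, 6), 2)), 2) = Add(Mul(6, Pow(30, 2)), 2) = Add(Mul(6, 900), 2) = Add(5400, 2) = 5402)
Pow(Add(2, Function('K')(H)), 2) = Pow(Add(2, 5402), 2) = Pow(5404, 2) = 29203216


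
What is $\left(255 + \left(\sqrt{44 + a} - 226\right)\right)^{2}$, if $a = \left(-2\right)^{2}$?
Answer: $889 + 232 \sqrt{3} \approx 1290.8$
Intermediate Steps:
$a = 4$
$\left(255 + \left(\sqrt{44 + a} - 226\right)\right)^{2} = \left(255 + \left(\sqrt{44 + 4} - 226\right)\right)^{2} = \left(255 - \left(226 - \sqrt{48}\right)\right)^{2} = \left(255 - \left(226 - 4 \sqrt{3}\right)\right)^{2} = \left(29 + 4 \sqrt{3}\right)^{2}$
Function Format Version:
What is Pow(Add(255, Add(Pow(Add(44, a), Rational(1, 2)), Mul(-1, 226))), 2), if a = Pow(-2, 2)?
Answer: Add(889, Mul(232, Pow(3, Rational(1, 2)))) ≈ 1290.8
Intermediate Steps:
a = 4
Pow(Add(255, Add(Pow(Add(44, a), Rational(1, 2)), Mul(-1, 226))), 2) = Pow(Add(255, Add(Pow(Add(44, 4), Rational(1, 2)), Mul(-1, 226))), 2) = Pow(Add(255, Add(Pow(48, Rational(1, 2)), -226)), 2) = Pow(Add(255, Add(Mul(4, Pow(3, Rational(1, 2))), -226)), 2) = Pow(Add(255, Add(-226, Mul(4, Pow(3, Rational(1, 2))))), 2) = Pow(Add(29, Mul(4, Pow(3, Rational(1, 2)))), 2)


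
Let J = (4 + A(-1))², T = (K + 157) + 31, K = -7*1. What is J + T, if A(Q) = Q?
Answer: 190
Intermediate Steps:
K = -7
T = 181 (T = (-7 + 157) + 31 = 150 + 31 = 181)
J = 9 (J = (4 - 1)² = 3² = 9)
J + T = 9 + 181 = 190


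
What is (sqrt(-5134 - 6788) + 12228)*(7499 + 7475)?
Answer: 183102072 + 14974*I*sqrt(11922) ≈ 1.831e+8 + 1.635e+6*I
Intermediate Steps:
(sqrt(-5134 - 6788) + 12228)*(7499 + 7475) = (sqrt(-11922) + 12228)*14974 = (I*sqrt(11922) + 12228)*14974 = (12228 + I*sqrt(11922))*14974 = 183102072 + 14974*I*sqrt(11922)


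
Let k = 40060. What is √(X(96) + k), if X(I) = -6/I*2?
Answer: √640958/4 ≈ 200.15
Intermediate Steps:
X(I) = -12/I
√(X(96) + k) = √(-12/96 + 40060) = √(-12*1/96 + 40060) = √(-⅛ + 40060) = √(320479/8) = √640958/4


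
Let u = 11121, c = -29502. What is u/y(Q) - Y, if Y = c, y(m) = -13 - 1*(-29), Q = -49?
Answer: 483153/16 ≈ 30197.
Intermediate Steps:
y(m) = 16 (y(m) = -13 + 29 = 16)
Y = -29502
u/y(Q) - Y = 11121/16 - 1*(-29502) = 11121*(1/16) + 29502 = 11121/16 + 29502 = 483153/16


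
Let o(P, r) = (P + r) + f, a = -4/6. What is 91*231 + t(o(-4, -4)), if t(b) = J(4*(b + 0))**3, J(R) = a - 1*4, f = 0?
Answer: 564823/27 ≈ 20919.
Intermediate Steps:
a = -2/3 (a = -4*1/6 = -2/3 ≈ -0.66667)
J(R) = -14/3 (J(R) = -2/3 - 1*4 = -2/3 - 4 = -14/3)
o(P, r) = P + r (o(P, r) = (P + r) + 0 = P + r)
t(b) = -2744/27 (t(b) = (-14/3)**3 = -2744/27)
91*231 + t(o(-4, -4)) = 91*231 - 2744/27 = 21021 - 2744/27 = 564823/27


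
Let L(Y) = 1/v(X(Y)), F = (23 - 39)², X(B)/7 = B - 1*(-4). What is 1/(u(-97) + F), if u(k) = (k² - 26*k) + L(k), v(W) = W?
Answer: 651/7933736 ≈ 8.2055e-5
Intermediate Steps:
X(B) = 28 + 7*B (X(B) = 7*(B - 1*(-4)) = 7*(B + 4) = 7*(4 + B) = 28 + 7*B)
F = 256 (F = (-16)² = 256)
L(Y) = 1/(28 + 7*Y)
u(k) = k² - 26*k + 1/(7*(4 + k)) (u(k) = (k² - 26*k) + 1/(7*(4 + k)) = k² - 26*k + 1/(7*(4 + k)))
1/(u(-97) + F) = 1/((⅐ - 97*(-26 - 97)*(4 - 97))/(4 - 97) + 256) = 1/((⅐ - 97*(-123)*(-93))/(-93) + 256) = 1/(-(⅐ - 1109583)/93 + 256) = 1/(-1/93*(-7767080/7) + 256) = 1/(7767080/651 + 256) = 1/(7933736/651) = 651/7933736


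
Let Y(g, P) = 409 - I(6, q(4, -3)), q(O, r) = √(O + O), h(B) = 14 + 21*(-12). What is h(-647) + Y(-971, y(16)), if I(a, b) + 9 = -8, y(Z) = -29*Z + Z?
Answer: 188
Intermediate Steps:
h(B) = -238 (h(B) = 14 - 252 = -238)
q(O, r) = √2*√O (q(O, r) = √(2*O) = √2*√O)
y(Z) = -28*Z
I(a, b) = -17 (I(a, b) = -9 - 8 = -17)
Y(g, P) = 426 (Y(g, P) = 409 - 1*(-17) = 409 + 17 = 426)
h(-647) + Y(-971, y(16)) = -238 + 426 = 188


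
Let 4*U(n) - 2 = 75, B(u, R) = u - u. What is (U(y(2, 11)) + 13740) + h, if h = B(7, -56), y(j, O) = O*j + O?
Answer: 55037/4 ≈ 13759.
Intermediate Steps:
B(u, R) = 0
y(j, O) = O + O*j
h = 0
U(n) = 77/4 (U(n) = ½ + (¼)*75 = ½ + 75/4 = 77/4)
(U(y(2, 11)) + 13740) + h = (77/4 + 13740) + 0 = 55037/4 + 0 = 55037/4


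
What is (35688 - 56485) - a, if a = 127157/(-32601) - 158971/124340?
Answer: -84281899332029/4053608340 ≈ -20792.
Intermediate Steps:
a = -20993314951/4053608340 (a = 127157*(-1/32601) - 158971*1/124340 = -127157/32601 - 158971/124340 = -20993314951/4053608340 ≈ -5.1789)
(35688 - 56485) - a = (35688 - 56485) - 1*(-20993314951/4053608340) = -20797 + 20993314951/4053608340 = -84281899332029/4053608340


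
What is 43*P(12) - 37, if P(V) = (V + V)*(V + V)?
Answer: 24731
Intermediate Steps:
P(V) = 4*V² (P(V) = (2*V)*(2*V) = 4*V²)
43*P(12) - 37 = 43*(4*12²) - 37 = 43*(4*144) - 37 = 43*576 - 37 = 24768 - 37 = 24731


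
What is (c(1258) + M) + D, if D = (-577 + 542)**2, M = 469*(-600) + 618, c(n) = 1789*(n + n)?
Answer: 4221567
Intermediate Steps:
c(n) = 3578*n (c(n) = 1789*(2*n) = 3578*n)
M = -280782 (M = -281400 + 618 = -280782)
D = 1225 (D = (-35)**2 = 1225)
(c(1258) + M) + D = (3578*1258 - 280782) + 1225 = (4501124 - 280782) + 1225 = 4220342 + 1225 = 4221567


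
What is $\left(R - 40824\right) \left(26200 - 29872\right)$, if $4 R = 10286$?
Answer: $140463180$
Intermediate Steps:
$R = \frac{5143}{2}$ ($R = \frac{1}{4} \cdot 10286 = \frac{5143}{2} \approx 2571.5$)
$\left(R - 40824\right) \left(26200 - 29872\right) = \left(\frac{5143}{2} - 40824\right) \left(26200 - 29872\right) = \left(- \frac{76505}{2}\right) \left(-3672\right) = 140463180$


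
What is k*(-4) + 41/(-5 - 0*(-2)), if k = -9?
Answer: 139/5 ≈ 27.800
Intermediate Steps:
k*(-4) + 41/(-5 - 0*(-2)) = -9*(-4) + 41/(-5 - 0*(-2)) = 36 + 41/(-5 - 1*0) = 36 + 41/(-5 + 0) = 36 + 41/(-5) = 36 + 41*(-1/5) = 36 - 41/5 = 139/5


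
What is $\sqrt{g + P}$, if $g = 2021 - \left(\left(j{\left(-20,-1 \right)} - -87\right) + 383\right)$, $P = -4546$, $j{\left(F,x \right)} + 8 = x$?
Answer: $i \sqrt{2986} \approx 54.644 i$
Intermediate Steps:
$j{\left(F,x \right)} = -8 + x$
$g = 1560$ ($g = 2021 - \left(\left(\left(-8 - 1\right) - -87\right) + 383\right) = 2021 - \left(\left(-9 + \left(-37 + 124\right)\right) + 383\right) = 2021 - \left(\left(-9 + 87\right) + 383\right) = 2021 - \left(78 + 383\right) = 2021 - 461 = 1560$)
$\sqrt{g + P} = \sqrt{1560 - 4546} = \sqrt{-2986} = i \sqrt{2986}$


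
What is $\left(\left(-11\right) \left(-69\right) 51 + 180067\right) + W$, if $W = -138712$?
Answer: $80064$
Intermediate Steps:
$\left(\left(-11\right) \left(-69\right) 51 + 180067\right) + W = \left(\left(-11\right) \left(-69\right) 51 + 180067\right) - 138712 = \left(759 \cdot 51 + 180067\right) - 138712 = \left(38709 + 180067\right) - 138712 = 218776 - 138712 = 80064$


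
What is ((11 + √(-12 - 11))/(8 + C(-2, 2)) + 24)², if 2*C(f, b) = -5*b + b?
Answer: (107 + I*√23)²/16 ≈ 714.13 + 64.144*I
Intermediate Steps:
C(f, b) = -2*b (C(f, b) = (-5*b + b)/2 = (-4*b)/2 = -2*b)
((11 + √(-12 - 11))/(8 + C(-2, 2)) + 24)² = ((11 + √(-12 - 11))/(8 - 2*2) + 24)² = ((11 + √(-23))/(8 - 4) + 24)² = ((11 + I*√23)/4 + 24)² = ((11 + I*√23)*(¼) + 24)² = ((11/4 + I*√23/4) + 24)² = (107/4 + I*√23/4)²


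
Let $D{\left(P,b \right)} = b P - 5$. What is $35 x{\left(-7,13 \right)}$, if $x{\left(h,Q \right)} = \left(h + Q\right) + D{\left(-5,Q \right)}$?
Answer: $-2240$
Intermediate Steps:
$D{\left(P,b \right)} = -5 + P b$ ($D{\left(P,b \right)} = P b - 5 = -5 + P b$)
$x{\left(h,Q \right)} = -5 + h - 4 Q$ ($x{\left(h,Q \right)} = \left(h + Q\right) - \left(5 + 5 Q\right) = \left(Q + h\right) - \left(5 + 5 Q\right) = -5 + h - 4 Q$)
$35 x{\left(-7,13 \right)} = 35 \left(-5 - 7 - 52\right) = 35 \left(-64\right) = -2240$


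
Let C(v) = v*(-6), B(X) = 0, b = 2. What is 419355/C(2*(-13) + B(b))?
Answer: 139785/52 ≈ 2688.2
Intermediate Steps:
C(v) = -6*v
419355/C(2*(-13) + B(b)) = 419355/((-6*(2*(-13) + 0))) = 419355/((-6*(-26 + 0))) = 419355/((-6*(-26))) = 419355/156 = 419355*(1/156) = 139785/52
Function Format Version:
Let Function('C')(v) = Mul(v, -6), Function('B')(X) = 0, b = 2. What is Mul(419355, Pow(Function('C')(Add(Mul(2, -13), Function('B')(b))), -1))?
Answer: Rational(139785, 52) ≈ 2688.2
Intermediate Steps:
Function('C')(v) = Mul(-6, v)
Mul(419355, Pow(Function('C')(Add(Mul(2, -13), Function('B')(b))), -1)) = Mul(419355, Pow(Mul(-6, Add(Mul(2, -13), 0)), -1)) = Mul(419355, Pow(Mul(-6, Add(-26, 0)), -1)) = Mul(419355, Pow(Mul(-6, -26), -1)) = Mul(419355, Pow(156, -1)) = Mul(419355, Rational(1, 156)) = Rational(139785, 52)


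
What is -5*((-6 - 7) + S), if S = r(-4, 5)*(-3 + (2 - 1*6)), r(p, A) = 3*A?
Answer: 590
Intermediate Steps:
S = -105 (S = (3*5)*(-3 + (2 - 1*6)) = 15*(-3 + (2 - 6)) = 15*(-3 - 4) = 15*(-7) = -105)
-5*((-6 - 7) + S) = -5*((-6 - 7) - 105) = -5*(-13 - 105) = -5*(-118) = 590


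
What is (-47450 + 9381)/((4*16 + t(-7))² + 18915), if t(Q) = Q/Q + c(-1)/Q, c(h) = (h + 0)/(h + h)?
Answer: -7461524/4533621 ≈ -1.6458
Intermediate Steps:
c(h) = ½ (c(h) = h/((2*h)) = h*(1/(2*h)) = ½)
t(Q) = 1 + 1/(2*Q) (t(Q) = Q/Q + 1/(2*Q) = 1 + 1/(2*Q))
(-47450 + 9381)/((4*16 + t(-7))² + 18915) = (-47450 + 9381)/((4*16 + (½ - 7)/(-7))² + 18915) = -38069/((64 - ⅐*(-13/2))² + 18915) = -38069/((64 + 13/14)² + 18915) = -38069/((909/14)² + 18915) = -38069/(826281/196 + 18915) = -38069/4533621/196 = -38069*196/4533621 = -7461524/4533621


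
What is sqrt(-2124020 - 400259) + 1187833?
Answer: 1187833 + I*sqrt(2524279) ≈ 1.1878e+6 + 1588.8*I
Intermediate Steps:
sqrt(-2124020 - 400259) + 1187833 = sqrt(-2524279) + 1187833 = I*sqrt(2524279) + 1187833 = 1187833 + I*sqrt(2524279)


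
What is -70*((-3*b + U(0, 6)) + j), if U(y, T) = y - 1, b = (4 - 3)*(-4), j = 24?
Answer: -2450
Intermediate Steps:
b = -4 (b = 1*(-4) = -4)
U(y, T) = -1 + y
-70*((-3*b + U(0, 6)) + j) = -70*((-3*(-4) + (-1 + 0)) + 24) = -70*((12 - 1) + 24) = -70*(11 + 24) = -70*35 = -2450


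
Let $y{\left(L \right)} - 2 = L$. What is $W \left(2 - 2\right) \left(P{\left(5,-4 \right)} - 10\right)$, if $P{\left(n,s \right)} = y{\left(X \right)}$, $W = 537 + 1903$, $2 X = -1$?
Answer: $0$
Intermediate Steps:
$X = - \frac{1}{2}$ ($X = \frac{1}{2} \left(-1\right) = - \frac{1}{2} \approx -0.5$)
$y{\left(L \right)} = 2 + L$
$W = 2440$
$P{\left(n,s \right)} = \frac{3}{2}$ ($P{\left(n,s \right)} = 2 - \frac{1}{2} = \frac{3}{2}$)
$W \left(2 - 2\right) \left(P{\left(5,-4 \right)} - 10\right) = 2440 \left(2 - 2\right) \left(\frac{3}{2} - 10\right) = 2440 \cdot 0 \left(- \frac{17}{2}\right) = 2440 \cdot 0 = 0$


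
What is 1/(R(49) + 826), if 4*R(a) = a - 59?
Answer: 2/1647 ≈ 0.0012143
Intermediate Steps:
R(a) = -59/4 + a/4 (R(a) = (a - 59)/4 = (-59 + a)/4 = -59/4 + a/4)
1/(R(49) + 826) = 1/((-59/4 + (¼)*49) + 826) = 1/((-59/4 + 49/4) + 826) = 1/(-5/2 + 826) = 1/(1647/2) = 2/1647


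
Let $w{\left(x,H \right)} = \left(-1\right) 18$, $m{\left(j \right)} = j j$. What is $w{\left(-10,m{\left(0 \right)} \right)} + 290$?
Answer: $272$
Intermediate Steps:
$m{\left(j \right)} = j^{2}$
$w{\left(x,H \right)} = -18$
$w{\left(-10,m{\left(0 \right)} \right)} + 290 = -18 + 290 = 272$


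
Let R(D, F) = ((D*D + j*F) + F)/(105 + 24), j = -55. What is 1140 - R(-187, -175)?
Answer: 2387/3 ≈ 795.67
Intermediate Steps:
R(D, F) = -18*F/43 + D²/129 (R(D, F) = ((D*D - 55*F) + F)/(105 + 24) = ((D² - 55*F) + F)/129 = (D² - 54*F)*(1/129) = -18*F/43 + D²/129)
1140 - R(-187, -175) = 1140 - (-18/43*(-175) + (1/129)*(-187)²) = 1140 - (3150/43 + (1/129)*34969) = 1140 - (3150/43 + 34969/129) = 1140 - 1*1033/3 = 1140 - 1033/3 = 2387/3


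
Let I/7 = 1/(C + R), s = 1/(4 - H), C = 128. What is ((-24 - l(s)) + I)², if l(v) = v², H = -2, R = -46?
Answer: 1248844921/2178576 ≈ 573.24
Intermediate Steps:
s = ⅙ (s = 1/(4 - 1*(-2)) = 1/(4 + 2) = 1/6 = ⅙ ≈ 0.16667)
I = 7/82 (I = 7/(128 - 46) = 7/82 ≈ 0.085366)
((-24 - l(s)) + I)² = ((-24 - (⅙)²) + 7/82)² = ((-24 - 1*1/36) + 7/82)² = ((-24 - 1/36) + 7/82)² = (-865/36 + 7/82)² = (-35339/1476)² = 1248844921/2178576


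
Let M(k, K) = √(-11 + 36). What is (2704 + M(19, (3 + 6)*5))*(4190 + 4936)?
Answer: 24722334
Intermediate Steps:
M(k, K) = 5 (M(k, K) = √25 = 5)
(2704 + M(19, (3 + 6)*5))*(4190 + 4936) = (2704 + 5)*(4190 + 4936) = 2709*9126 = 24722334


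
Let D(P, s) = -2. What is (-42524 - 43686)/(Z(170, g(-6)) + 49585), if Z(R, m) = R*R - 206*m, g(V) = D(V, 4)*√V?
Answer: -6766191850/6160913689 + 35518520*I*√6/6160913689 ≈ -1.0982 + 0.014122*I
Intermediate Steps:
g(V) = -2*√V
Z(R, m) = R² - 206*m
(-42524 - 43686)/(Z(170, g(-6)) + 49585) = (-42524 - 43686)/((170² - (-412)*√(-6)) + 49585) = -86210/((28900 - (-412)*I*√6) + 49585) = -86210/((28900 + 412*I*√6) + 49585) = -86210/(78485 + 412*I*√6)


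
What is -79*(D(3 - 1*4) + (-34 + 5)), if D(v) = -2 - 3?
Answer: 2686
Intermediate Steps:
D(v) = -5
-79*(D(3 - 1*4) + (-34 + 5)) = -79*(-5 + (-34 + 5)) = -79*(-5 - 29) = -79*(-34) = 2686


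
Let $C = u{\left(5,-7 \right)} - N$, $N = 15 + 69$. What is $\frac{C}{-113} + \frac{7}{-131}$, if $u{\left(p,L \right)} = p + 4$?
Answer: $\frac{9034}{14803} \approx 0.61028$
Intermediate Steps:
$u{\left(p,L \right)} = 4 + p$
$N = 84$
$C = -75$ ($C = \left(4 + 5\right) - 84 = 9 - 84 = -75$)
$\frac{C}{-113} + \frac{7}{-131} = - \frac{75}{-113} + \frac{7}{-131} = \left(-75\right) \left(- \frac{1}{113}\right) + 7 \left(- \frac{1}{131}\right) = \frac{75}{113} - \frac{7}{131} = \frac{9034}{14803}$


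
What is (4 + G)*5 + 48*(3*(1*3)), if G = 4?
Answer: 472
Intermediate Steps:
(4 + G)*5 + 48*(3*(1*3)) = (4 + 4)*5 + 48*(3*(1*3)) = 8*5 + 48*(3*3) = 40 + 48*9 = 40 + 432 = 472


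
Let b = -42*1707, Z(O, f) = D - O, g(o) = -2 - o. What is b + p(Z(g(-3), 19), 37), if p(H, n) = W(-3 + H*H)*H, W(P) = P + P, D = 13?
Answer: -68310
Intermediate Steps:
Z(O, f) = 13 - O
W(P) = 2*P
p(H, n) = H*(-6 + 2*H²) (p(H, n) = (2*(-3 + H*H))*H = (2*(-3 + H²))*H = (-6 + 2*H²)*H = H*(-6 + 2*H²))
b = -71694
b + p(Z(g(-3), 19), 37) = -71694 + 2*(13 - (-2 - 1*(-3)))*(-3 + (13 - (-2 - 1*(-3)))²) = -71694 + 2*(13 - (-2 + 3))*(-3 + (13 - (-2 + 3))²) = -71694 + 2*(13 - 1*1)*(-3 + (13 - 1*1)²) = -71694 + 2*(13 - 1)*(-3 + (13 - 1)²) = -71694 + 2*12*(-3 + 12²) = -71694 + 2*12*(-3 + 144) = -71694 + 2*12*141 = -71694 + 3384 = -68310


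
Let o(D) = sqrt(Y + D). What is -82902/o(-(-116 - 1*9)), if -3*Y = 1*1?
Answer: -41451*sqrt(1122)/187 ≈ -7424.9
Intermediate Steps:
Y = -1/3 ≈ -0.33333
o(D) = sqrt(-1/3 + D)
-82902/o(-(-116 - 1*9)) = -82902*3/sqrt(-3 + 9*(-(-116 - 1*9))) = -82902*3/sqrt(-3 + 9*(-(-116 - 9))) = -82902*3/sqrt(-3 + 9*(-1*(-125))) = -82902*3/sqrt(-3 + 9*125) = -82902*3/sqrt(-3 + 1125) = -82902*sqrt(1122)/374 = -41451*sqrt(1122)/187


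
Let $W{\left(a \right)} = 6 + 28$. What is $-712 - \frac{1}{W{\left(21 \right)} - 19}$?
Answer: $- \frac{10681}{15} \approx -712.07$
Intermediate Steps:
$W{\left(a \right)} = 34$
$-712 - \frac{1}{W{\left(21 \right)} - 19} = -712 - \frac{1}{34 - 19} = -712 - \frac{1}{15} = - \frac{10681}{15}$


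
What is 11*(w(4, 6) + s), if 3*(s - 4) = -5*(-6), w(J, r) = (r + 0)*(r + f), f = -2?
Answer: 418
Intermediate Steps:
w(J, r) = r*(-2 + r) (w(J, r) = (r + 0)*(r - 2) = r*(-2 + r))
s = 14 (s = 4 + (-5*(-6))/3 = 4 + (⅓)*30 = 4 + 10 = 14)
11*(w(4, 6) + s) = 11*(6*(-2 + 6) + 14) = 11*(6*4 + 14) = 11*(24 + 14) = 11*38 = 418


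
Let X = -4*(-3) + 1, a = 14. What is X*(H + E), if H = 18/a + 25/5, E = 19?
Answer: 2301/7 ≈ 328.71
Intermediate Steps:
H = 44/7 (H = 18/14 + 25/5 = 18*(1/14) + 25*(⅕) = 9/7 + 5 = 44/7 ≈ 6.2857)
X = 13 (X = 12 + 1 = 13)
X*(H + E) = 13*(44/7 + 19) = 13*(177/7) = 2301/7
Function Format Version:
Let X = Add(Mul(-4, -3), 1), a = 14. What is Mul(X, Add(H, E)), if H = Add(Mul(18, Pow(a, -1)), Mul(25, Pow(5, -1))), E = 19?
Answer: Rational(2301, 7) ≈ 328.71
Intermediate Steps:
H = Rational(44, 7) (H = Add(Mul(18, Pow(14, -1)), Mul(25, Pow(5, -1))) = Add(Mul(18, Rational(1, 14)), Mul(25, Rational(1, 5))) = Add(Rational(9, 7), 5) = Rational(44, 7) ≈ 6.2857)
X = 13 (X = Add(12, 1) = 13)
Mul(X, Add(H, E)) = Mul(13, Add(Rational(44, 7), 19)) = Mul(13, Rational(177, 7)) = Rational(2301, 7)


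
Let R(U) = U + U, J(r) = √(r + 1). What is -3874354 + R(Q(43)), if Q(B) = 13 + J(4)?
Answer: -3874328 + 2*√5 ≈ -3.8743e+6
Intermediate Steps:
J(r) = √(1 + r)
Q(B) = 13 + √5 (Q(B) = 13 + √(1 + 4) = 13 + √5)
R(U) = 2*U
-3874354 + R(Q(43)) = -3874354 + 2*(13 + √5) = -3874354 + (26 + 2*√5) = -3874328 + 2*√5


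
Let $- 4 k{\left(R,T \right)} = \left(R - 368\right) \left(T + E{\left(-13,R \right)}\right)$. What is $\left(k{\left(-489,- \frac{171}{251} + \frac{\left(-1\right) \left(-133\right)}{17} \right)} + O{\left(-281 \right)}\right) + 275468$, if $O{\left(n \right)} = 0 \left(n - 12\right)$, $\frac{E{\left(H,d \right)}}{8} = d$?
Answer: $- \frac{2394417543}{4267} \approx -5.6115 \cdot 10^{5}$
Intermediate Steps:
$E{\left(H,d \right)} = 8 d$
$O{\left(n \right)} = 0$ ($O{\left(n \right)} = 0 \left(-12 + n\right) = 0$)
$k{\left(R,T \right)} = - \frac{\left(-368 + R\right) \left(T + 8 R\right)}{4}$ ($k{\left(R,T \right)} = - \frac{\left(R - 368\right) \left(T + 8 R\right)}{4} = - \frac{\left(-368 + R\right) \left(T + 8 R\right)}{4}$)
$\left(k{\left(-489,- \frac{171}{251} + \frac{\left(-1\right) \left(-133\right)}{17} \right)} + O{\left(-281 \right)}\right) + 275468 = \left(\left(- 2 \left(-489\right)^{2} + 92 \left(- \frac{171}{251} + \frac{\left(-1\right) \left(-133\right)}{17}\right) + 736 \left(-489\right) - - \frac{489 \left(- \frac{171}{251} + \frac{\left(-1\right) \left(-133\right)}{17}\right)}{4}\right) + 0\right) + 275468 = \left(\left(\left(-2\right) 239121 + 92 \left(\left(-171\right) \frac{1}{251} + 133 \cdot \frac{1}{17}\right) - 359904 - - \frac{489 \left(\left(-171\right) \frac{1}{251} + 133 \cdot \frac{1}{17}\right)}{4}\right) + 0\right) + 275468 = \left(\left(-478242 + 92 \left(- \frac{171}{251} + \frac{133}{17}\right) - 359904 - - \frac{489 \left(- \frac{171}{251} + \frac{133}{17}\right)}{4}\right) + 0\right) + 275468 = \left(\left(-478242 + 92 \cdot \frac{30476}{4267} - 359904 - \left(- \frac{489}{4}\right) \frac{30476}{4267}\right) + 0\right) + 275468 = \left(\left(-478242 + \frac{2803792}{4267} - 359904 + \frac{3725691}{4267}\right) + 0\right) + 275468 = \left(- \frac{3569839499}{4267} + 0\right) + 275468 = - \frac{3569839499}{4267} + 275468 = - \frac{2394417543}{4267}$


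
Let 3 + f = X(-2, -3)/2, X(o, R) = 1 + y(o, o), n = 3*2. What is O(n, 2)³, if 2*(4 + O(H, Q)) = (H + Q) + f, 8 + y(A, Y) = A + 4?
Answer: -1331/64 ≈ -20.797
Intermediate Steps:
y(A, Y) = -4 + A (y(A, Y) = -8 + (A + 4) = -8 + (4 + A) = -4 + A)
n = 6
X(o, R) = -3 + o (X(o, R) = 1 + (-4 + o) = -3 + o)
f = -11/2 (f = -3 + (-3 - 2)/2 = -3 - 5*½ = -3 - 5/2 = -11/2 ≈ -5.5000)
O(H, Q) = -27/4 + H/2 + Q/2 (O(H, Q) = -4 + ((H + Q) - 11/2)/2 = -4 + (-11/2 + H + Q)/2 = -4 + (-11/4 + H/2 + Q/2) = -27/4 + H/2 + Q/2)
O(n, 2)³ = (-27/4 + (½)*6 + (½)*2)³ = (-27/4 + 3 + 1)³ = (-11/4)³ = -1331/64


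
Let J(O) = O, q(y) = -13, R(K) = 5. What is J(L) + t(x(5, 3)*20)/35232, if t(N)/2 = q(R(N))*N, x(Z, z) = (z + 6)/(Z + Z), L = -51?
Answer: -149775/2936 ≈ -51.013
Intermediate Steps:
x(Z, z) = (6 + z)/(2*Z) (x(Z, z) = (6 + z)/((2*Z)) = (6 + z)*(1/(2*Z)) = (6 + z)/(2*Z))
t(N) = -26*N (t(N) = 2*(-13*N) = -26*N)
J(L) + t(x(5, 3)*20)/35232 = -51 - 26*(½)*(6 + 3)/5*20/35232 = -51 - 26*(½)*(⅕)*9*20*(1/35232) = -51 - 117*20/5*(1/35232) = -51 - 26*18*(1/35232) = -51 - 468*1/35232 = -51 - 39/2936 = -149775/2936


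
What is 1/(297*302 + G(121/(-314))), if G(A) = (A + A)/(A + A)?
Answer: 1/89695 ≈ 1.1149e-5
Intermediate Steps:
G(A) = 1 (G(A) = (2*A)/((2*A)) = (2*A)*(1/(2*A)) = 1)
1/(297*302 + G(121/(-314))) = 1/(297*302 + 1) = 1/(89694 + 1) = 1/89695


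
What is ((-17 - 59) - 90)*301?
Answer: -49966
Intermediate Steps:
((-17 - 59) - 90)*301 = (-76 - 90)*301 = -166*301 = -49966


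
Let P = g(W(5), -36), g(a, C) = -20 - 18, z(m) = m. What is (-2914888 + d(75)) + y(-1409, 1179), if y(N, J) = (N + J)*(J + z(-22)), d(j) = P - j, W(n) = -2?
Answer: -3181111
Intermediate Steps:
g(a, C) = -38
P = -38
d(j) = -38 - j
y(N, J) = (-22 + J)*(J + N) (y(N, J) = (N + J)*(J - 22) = (J + N)*(-22 + J) = (-22 + J)*(J + N))
(-2914888 + d(75)) + y(-1409, 1179) = (-2914888 + (-38 - 1*75)) + (1179**2 - 22*1179 - 22*(-1409) + 1179*(-1409)) = (-2914888 + (-38 - 75)) + (1390041 - 25938 + 30998 - 1661211) = (-2914888 - 113) - 266110 = -2915001 - 266110 = -3181111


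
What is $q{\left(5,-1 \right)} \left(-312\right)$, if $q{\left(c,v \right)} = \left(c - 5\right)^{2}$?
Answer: $0$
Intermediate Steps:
$q{\left(c,v \right)} = \left(-5 + c\right)^{2}$
$q{\left(5,-1 \right)} \left(-312\right) = \left(-5 + 5\right)^{2} \left(-312\right) = 0^{2} \left(-312\right) = 0 \left(-312\right) = 0$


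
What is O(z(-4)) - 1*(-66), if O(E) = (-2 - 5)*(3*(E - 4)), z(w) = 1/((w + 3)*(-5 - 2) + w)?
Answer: 143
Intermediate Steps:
z(w) = 1/(-21 - 6*w) (z(w) = 1/((3 + w)*(-7) + w) = 1/((-21 - 7*w) + w) = 1/(-21 - 6*w))
O(E) = 84 - 21*E (O(E) = -21*(-4 + E) = -7*(-12 + 3*E) = 84 - 21*E)
O(z(-4)) - 1*(-66) = (84 - (-21)/(21 + 6*(-4))) - 1*(-66) = (84 - (-21)/(21 - 24)) + 66 = (84 - (-21)/(-3)) + 66 = (84 - (-21)*(-1)/3) + 66 = (84 - 21*⅓) + 66 = (84 - 7) + 66 = 77 + 66 = 143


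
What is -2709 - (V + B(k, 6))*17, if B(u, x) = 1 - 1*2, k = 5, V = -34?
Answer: -2114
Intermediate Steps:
B(u, x) = -1 (B(u, x) = 1 - 2 = -1)
-2709 - (V + B(k, 6))*17 = -2709 - (-34 - 1)*17 = -2709 - (-35)*17 = -2709 - 1*(-595) = -2709 + 595 = -2114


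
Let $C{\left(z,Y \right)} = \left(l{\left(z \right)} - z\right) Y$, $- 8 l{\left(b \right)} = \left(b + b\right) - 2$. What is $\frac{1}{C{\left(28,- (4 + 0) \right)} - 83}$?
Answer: $\frac{1}{56} \approx 0.017857$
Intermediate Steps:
$l{\left(b \right)} = \frac{1}{4} - \frac{b}{4}$ ($l{\left(b \right)} = - \frac{\left(b + b\right) - 2}{8} = - \frac{2 b - 2}{8} = - \frac{-2 + 2 b}{8} = \frac{1}{4} - \frac{b}{4}$)
$C{\left(z,Y \right)} = Y \left(\frac{1}{4} - \frac{5 z}{4}\right)$ ($C{\left(z,Y \right)} = \left(\left(\frac{1}{4} - \frac{z}{4}\right) - z\right) Y = \left(\frac{1}{4} - \frac{5 z}{4}\right) Y = Y \left(\frac{1}{4} - \frac{5 z}{4}\right)$)
$\frac{1}{C{\left(28,- (4 + 0) \right)} - 83} = \frac{1}{\frac{- (4 + 0) \left(1 - 140\right)}{4} - 83} = \frac{1}{\frac{\left(-1\right) 4 \left(1 - 140\right)}{4} - 83} = \frac{1}{\frac{1}{4} \left(-4\right) \left(-139\right) - 83} = \frac{1}{139 - 83} = \frac{1}{56}$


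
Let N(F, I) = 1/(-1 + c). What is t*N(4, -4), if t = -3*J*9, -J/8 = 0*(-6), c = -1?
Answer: 0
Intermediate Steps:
J = 0 (J = -0*(-6) = -8*0 = 0)
N(F, I) = -½ (N(F, I) = 1/(-1 - 1) = 1/(-2) = -½)
t = 0 (t = -3*0*9 = 0*9 = 0)
t*N(4, -4) = 0*(-½) = 0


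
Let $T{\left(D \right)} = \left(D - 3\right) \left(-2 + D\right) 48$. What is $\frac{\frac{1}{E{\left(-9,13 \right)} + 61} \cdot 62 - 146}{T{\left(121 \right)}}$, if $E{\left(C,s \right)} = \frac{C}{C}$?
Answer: $- \frac{145}{674016} \approx -0.00021513$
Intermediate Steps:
$E{\left(C,s \right)} = 1$
$T{\left(D \right)} = 48 \left(-3 + D\right) \left(-2 + D\right)$ ($T{\left(D \right)} = \left(-3 + D\right) \left(-2 + D\right) 48 = 48 \left(-3 + D\right) \left(-2 + D\right)$)
$\frac{\frac{1}{E{\left(-9,13 \right)} + 61} \cdot 62 - 146}{T{\left(121 \right)}} = \frac{\frac{1}{1 + 61} \cdot 62 - 146}{288 - 29040 + 48 \cdot 121^{2}} = \frac{\frac{1}{62} \cdot 62 - 146}{288 - 29040 + 48 \cdot 14641} = \frac{\frac{1}{62} \cdot 62 - 146}{288 - 29040 + 702768} = \frac{1 - 146}{674016} = \left(-145\right) \frac{1}{674016} = - \frac{145}{674016}$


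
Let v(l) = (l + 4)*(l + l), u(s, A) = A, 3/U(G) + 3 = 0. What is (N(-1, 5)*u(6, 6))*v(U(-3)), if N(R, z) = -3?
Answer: 108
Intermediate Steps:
U(G) = -1 (U(G) = 3/(-3 + 0) = 3/(-3) = 3*(-⅓) = -1)
v(l) = 2*l*(4 + l) (v(l) = (4 + l)*(2*l) = 2*l*(4 + l))
(N(-1, 5)*u(6, 6))*v(U(-3)) = (-3*6)*(2*(-1)*(4 - 1)) = -36*(-1)*3 = -18*(-6) = 108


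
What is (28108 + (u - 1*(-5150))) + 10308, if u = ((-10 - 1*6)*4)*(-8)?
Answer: 44078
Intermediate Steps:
u = 512 (u = ((-10 - 6)*4)*(-8) = -16*4*(-8) = -64*(-8) = 512)
(28108 + (u - 1*(-5150))) + 10308 = (28108 + (512 - 1*(-5150))) + 10308 = (28108 + (512 + 5150)) + 10308 = (28108 + 5662) + 10308 = 33770 + 10308 = 44078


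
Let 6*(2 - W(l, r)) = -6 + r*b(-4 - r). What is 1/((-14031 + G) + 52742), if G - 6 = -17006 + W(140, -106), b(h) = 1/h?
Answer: 306/6644537 ≈ 4.6053e-5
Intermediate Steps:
W(l, r) = 3 - r/(6*(-4 - r)) (W(l, r) = 2 - (-6 + r/(-4 - r))/6 = 2 + (1 - r/(6*(-4 - r))) = 3 - r/(6*(-4 - r)))
G = -5201029/306 (G = 6 + (-17006 + (72 + 19*(-106))/(6*(4 - 106))) = 6 + (-17006 + (1/6)*(72 - 2014)/(-102)) = 6 + (-17006 + (1/6)*(-1/102)*(-1942)) = 6 + (-17006 + 971/306) = 6 - 5202865/306 = -5201029/306 ≈ -16997.)
1/((-14031 + G) + 52742) = 1/((-14031 - 5201029/306) + 52742) = 1/(-9494515/306 + 52742) = 1/(6644537/306) = 306/6644537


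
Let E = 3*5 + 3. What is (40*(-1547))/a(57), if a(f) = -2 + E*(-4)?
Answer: 30940/37 ≈ 836.22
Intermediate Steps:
E = 18 (E = 15 + 3 = 18)
a(f) = -74 (a(f) = -2 + 18*(-4) = -2 - 72 = -74)
(40*(-1547))/a(57) = (40*(-1547))/(-74) = -61880*(-1/74) = 30940/37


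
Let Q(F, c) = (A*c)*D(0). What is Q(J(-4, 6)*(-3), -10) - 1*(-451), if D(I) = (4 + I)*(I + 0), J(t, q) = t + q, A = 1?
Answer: 451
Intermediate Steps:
J(t, q) = q + t
D(I) = I*(4 + I) (D(I) = (4 + I)*I = I*(4 + I))
Q(F, c) = 0 (Q(F, c) = (1*c)*(0*(4 + 0)) = c*(0*4) = c*0 = 0)
Q(J(-4, 6)*(-3), -10) - 1*(-451) = 0 - 1*(-451) = 0 + 451 = 451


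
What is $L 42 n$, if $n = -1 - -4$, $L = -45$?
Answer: $-5670$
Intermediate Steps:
$n = 3$ ($n = -1 + 4 = 3$)
$L 42 n = \left(-45\right) 42 \cdot 3 = \left(-1890\right) 3 = -5670$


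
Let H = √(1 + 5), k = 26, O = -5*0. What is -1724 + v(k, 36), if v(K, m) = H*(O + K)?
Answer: -1724 + 26*√6 ≈ -1660.3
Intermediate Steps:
O = 0
H = √6 ≈ 2.4495
v(K, m) = K*√6 (v(K, m) = √6*(0 + K) = √6*K = K*√6)
-1724 + v(k, 36) = -1724 + 26*√6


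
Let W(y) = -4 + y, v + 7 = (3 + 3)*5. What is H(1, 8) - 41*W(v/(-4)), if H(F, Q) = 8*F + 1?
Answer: 1635/4 ≈ 408.75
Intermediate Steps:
v = 23 (v = -7 + (3 + 3)*5 = -7 + 6*5 = -7 + 30 = 23)
H(F, Q) = 1 + 8*F
H(1, 8) - 41*W(v/(-4)) = (1 + 8*1) - 41*(-4 + 23/(-4)) = (1 + 8) - 41*(-4 + 23*(-¼)) = 9 - 41*(-4 - 23/4) = 9 - 41*(-39/4) = 9 + 1599/4 = 1635/4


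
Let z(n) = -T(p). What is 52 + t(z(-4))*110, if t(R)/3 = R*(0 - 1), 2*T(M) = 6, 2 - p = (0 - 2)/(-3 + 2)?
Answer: 1042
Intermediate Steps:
p = 0 (p = 2 - (0 - 2)/(-3 + 2) = 2 - (-2)/(-1) = 2 - (-2)*(-1) = 2 - 1*2 = 2 - 2 = 0)
T(M) = 3 (T(M) = (½)*6 = 3)
z(n) = -3 (z(n) = -1*3 = -3)
t(R) = -3*R (t(R) = 3*(R*(0 - 1)) = 3*(R*(-1)) = 3*(-R) = -3*R)
52 + t(z(-4))*110 = 52 - 3*(-3)*110 = 52 + 9*110 = 52 + 990 = 1042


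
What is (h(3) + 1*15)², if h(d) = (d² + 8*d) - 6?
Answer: 1764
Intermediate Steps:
h(d) = -6 + d² + 8*d
(h(3) + 1*15)² = ((-6 + 3² + 8*3) + 1*15)² = ((-6 + 9 + 24) + 15)² = (27 + 15)² = 42² = 1764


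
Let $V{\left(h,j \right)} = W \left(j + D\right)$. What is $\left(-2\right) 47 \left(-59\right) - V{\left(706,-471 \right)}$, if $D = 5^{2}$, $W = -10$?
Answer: $1086$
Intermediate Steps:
$D = 25$
$V{\left(h,j \right)} = -250 - 10 j$ ($V{\left(h,j \right)} = - 10 \left(j + 25\right) = - 10 \left(25 + j\right) = -250 - 10 j$)
$\left(-2\right) 47 \left(-59\right) - V{\left(706,-471 \right)} = \left(-2\right) 47 \left(-59\right) - \left(-250 - -4710\right) = \left(-94\right) \left(-59\right) - \left(-250 + 4710\right) = 5546 - 4460 = 1086$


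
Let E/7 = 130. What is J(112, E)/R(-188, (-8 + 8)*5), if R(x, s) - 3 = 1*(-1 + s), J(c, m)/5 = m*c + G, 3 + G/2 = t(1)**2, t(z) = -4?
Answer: 254865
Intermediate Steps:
E = 910 (E = 7*130 = 910)
G = 26 (G = -6 + 2*(-4)**2 = -6 + 2*16 = -6 + 32 = 26)
J(c, m) = 130 + 5*c*m (J(c, m) = 5*(m*c + 26) = 5*(c*m + 26) = 5*(26 + c*m) = 130 + 5*c*m)
R(x, s) = 2 + s (R(x, s) = 3 + 1*(-1 + s) = 3 + (-1 + s) = 2 + s)
J(112, E)/R(-188, (-8 + 8)*5) = (130 + 5*112*910)/(2 + (-8 + 8)*5) = (130 + 509600)/(2 + 0*5) = 509730/(2 + 0) = 509730/2 = 509730*(1/2) = 254865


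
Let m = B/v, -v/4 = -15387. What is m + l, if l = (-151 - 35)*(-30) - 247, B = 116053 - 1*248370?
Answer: 328103167/61548 ≈ 5330.9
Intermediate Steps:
B = -132317 (B = 116053 - 248370 = -132317)
v = 61548 (v = -4*(-15387) = 61548)
l = 5333 (l = -186*(-30) - 247 = 5580 - 247 = 5333)
m = -132317/61548 ≈ -2.1498
m + l = -132317/61548 + 5333 = 328103167/61548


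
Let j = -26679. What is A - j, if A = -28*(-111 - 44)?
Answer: 31019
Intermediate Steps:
A = 4340 (A = -28*(-155) = 4340)
A - j = 4340 - 1*(-26679) = 4340 + 26679 = 31019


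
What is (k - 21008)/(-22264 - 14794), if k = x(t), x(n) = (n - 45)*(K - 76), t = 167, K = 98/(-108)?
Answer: 820549/1000566 ≈ 0.82008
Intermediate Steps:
K = -49/54 (K = 98*(-1/108) = -49/54 ≈ -0.90741)
x(n) = 20765/6 - 4153*n/54 (x(n) = (n - 45)*(-49/54 - 76) = (-45 + n)*(-4153/54) = 20765/6 - 4153*n/54)
k = -253333/27 (k = 20765/6 - 4153/54*167 = 20765/6 - 693551/54 = -253333/27 ≈ -9382.7)
(k - 21008)/(-22264 - 14794) = (-253333/27 - 21008)/(-22264 - 14794) = -820549/27/(-37058) = -820549/27*(-1/37058) = 820549/1000566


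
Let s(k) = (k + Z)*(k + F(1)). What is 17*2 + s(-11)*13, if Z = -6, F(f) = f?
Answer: 2244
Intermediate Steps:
s(k) = (1 + k)*(-6 + k) (s(k) = (k - 6)*(k + 1) = (-6 + k)*(1 + k) = (1 + k)*(-6 + k))
17*2 + s(-11)*13 = 17*2 + (-6 + (-11)² - 5*(-11))*13 = 34 + (-6 + 121 + 55)*13 = 34 + 170*13 = 34 + 2210 = 2244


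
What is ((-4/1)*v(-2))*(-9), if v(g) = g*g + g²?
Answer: 288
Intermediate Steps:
v(g) = 2*g² (v(g) = g² + g² = 2*g²)
((-4/1)*v(-2))*(-9) = ((-4/1)*(2*(-2)²))*(-9) = ((-4*1)*(2*4))*(-9) = -4*8*(-9) = -32*(-9) = 288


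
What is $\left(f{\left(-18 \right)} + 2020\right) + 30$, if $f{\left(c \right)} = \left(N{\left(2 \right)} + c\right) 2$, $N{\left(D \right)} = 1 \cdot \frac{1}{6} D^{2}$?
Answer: $\frac{6046}{3} \approx 2015.3$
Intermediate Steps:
$N{\left(D \right)} = \frac{D^{2}}{6}$ ($N{\left(D \right)} = 1 \cdot \frac{1}{6} D^{2} = \frac{D^{2}}{6}$)
$f{\left(c \right)} = \frac{4}{3} + 2 c$ ($f{\left(c \right)} = \left(\frac{2^{2}}{6} + c\right) 2 = \left(\frac{1}{6} \cdot 4 + c\right) 2 = \left(\frac{2}{3} + c\right) 2 = \frac{4}{3} + 2 c$)
$\left(f{\left(-18 \right)} + 2020\right) + 30 = \left(\left(\frac{4}{3} + 2 \left(-18\right)\right) + 2020\right) + 30 = \left(\left(\frac{4}{3} - 36\right) + 2020\right) + 30 = \left(- \frac{104}{3} + 2020\right) + 30 = \frac{5956}{3} + 30 = \frac{6046}{3}$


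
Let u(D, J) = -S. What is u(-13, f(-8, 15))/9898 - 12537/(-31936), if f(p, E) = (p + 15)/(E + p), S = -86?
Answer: 63418861/158051264 ≈ 0.40126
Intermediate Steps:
f(p, E) = (15 + p)/(E + p)
u(D, J) = 86 (u(D, J) = -1*(-86) = 86)
u(-13, f(-8, 15))/9898 - 12537/(-31936) = 86/9898 - 12537/(-31936) = 86*(1/9898) - 12537*(-1/31936) = 43/4949 + 12537/31936 = 63418861/158051264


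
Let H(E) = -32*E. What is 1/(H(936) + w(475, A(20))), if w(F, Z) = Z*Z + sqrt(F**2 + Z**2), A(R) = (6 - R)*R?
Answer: 48448/2346904679 - 5*sqrt(12161)/2346904679 ≈ 2.0408e-5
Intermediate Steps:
A(R) = R*(6 - R)
w(F, Z) = Z**2 + sqrt(F**2 + Z**2)
1/(H(936) + w(475, A(20))) = 1/(-32*936 + ((20*(6 - 1*20))**2 + sqrt(475**2 + (20*(6 - 1*20))**2))) = 1/(-29952 + ((20*(6 - 20))**2 + sqrt(225625 + (20*(6 - 20))**2))) = 1/(-29952 + ((20*(-14))**2 + sqrt(225625 + (20*(-14))**2))) = 1/(-29952 + ((-280)**2 + sqrt(225625 + (-280)**2))) = 1/(-29952 + (78400 + sqrt(225625 + 78400))) = 1/(-29952 + (78400 + sqrt(304025))) = 1/(-29952 + (78400 + 5*sqrt(12161))) = 1/(48448 + 5*sqrt(12161))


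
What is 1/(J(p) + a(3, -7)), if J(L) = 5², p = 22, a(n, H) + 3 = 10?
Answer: 1/32 ≈ 0.031250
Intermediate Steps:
a(n, H) = 7 (a(n, H) = -3 + 10 = 7)
J(L) = 25
1/(J(p) + a(3, -7)) = 1/(25 + 7) = 1/32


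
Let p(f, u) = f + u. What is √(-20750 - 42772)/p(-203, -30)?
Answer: -3*I*√7058/233 ≈ -1.0817*I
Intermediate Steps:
√(-20750 - 42772)/p(-203, -30) = √(-20750 - 42772)/(-203 - 30) = √(-63522)/(-233) = (3*I*√7058)*(-1/233) = -3*I*√7058/233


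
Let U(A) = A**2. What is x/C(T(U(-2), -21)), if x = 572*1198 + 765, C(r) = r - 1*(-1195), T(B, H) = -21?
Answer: 686021/1174 ≈ 584.34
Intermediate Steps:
C(r) = 1195 + r (C(r) = r + 1195 = 1195 + r)
x = 686021 (x = 685256 + 765 = 686021)
x/C(T(U(-2), -21)) = 686021/(1195 - 21) = 686021/1174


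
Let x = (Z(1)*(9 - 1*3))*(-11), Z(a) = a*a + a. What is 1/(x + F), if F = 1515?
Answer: 1/1383 ≈ 0.00072307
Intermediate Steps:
Z(a) = a + a² (Z(a) = a² + a = a + a²)
x = -132 (x = ((1*(1 + 1))*(9 - 1*3))*(-11) = ((1*2)*(9 - 3))*(-11) = (2*6)*(-11) = 12*(-11) = -132)
1/(x + F) = 1/(-132 + 1515) = 1/1383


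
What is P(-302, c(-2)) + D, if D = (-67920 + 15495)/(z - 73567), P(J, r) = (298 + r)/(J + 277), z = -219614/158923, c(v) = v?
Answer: -216830473187/19486179925 ≈ -11.127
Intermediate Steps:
z = -219614/158923 (z = -219614*1/158923 = -219614/158923 ≈ -1.3819)
P(J, r) = (298 + r)/(277 + J)
D = 555435885/779447197 (D = (-67920 + 15495)/(-219614/158923 - 73567) = -52425/(-11691707955/158923) = -52425*(-158923/11691707955) = 555435885/779447197 ≈ 0.71260)
P(-302, c(-2)) + D = (298 - 2)/(277 - 302) + 555435885/779447197 = 296/(-25) + 555435885/779447197 = -1/25*296 + 555435885/779447197 = -296/25 + 555435885/779447197 = -216830473187/19486179925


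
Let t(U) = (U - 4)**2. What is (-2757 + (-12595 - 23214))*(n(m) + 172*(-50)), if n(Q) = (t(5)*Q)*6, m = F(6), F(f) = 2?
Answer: 331204808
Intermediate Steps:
t(U) = (-4 + U)**2
m = 2
n(Q) = 6*Q (n(Q) = ((-4 + 5)**2*Q)*6 = (1**2*Q)*6 = (1*Q)*6 = Q*6 = 6*Q)
(-2757 + (-12595 - 23214))*(n(m) + 172*(-50)) = (-2757 + (-12595 - 23214))*(6*2 + 172*(-50)) = (-2757 - 35809)*(12 - 8600) = -38566*(-8588) = 331204808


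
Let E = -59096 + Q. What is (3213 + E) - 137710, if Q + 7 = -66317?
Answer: -259917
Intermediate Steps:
Q = -66324 (Q = -7 - 66317 = -66324)
E = -125420 (E = -59096 - 66324 = -125420)
(3213 + E) - 137710 = (3213 - 125420) - 137710 = -122207 - 137710 = -259917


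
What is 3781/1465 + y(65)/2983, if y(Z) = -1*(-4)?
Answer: 11284583/4370095 ≈ 2.5822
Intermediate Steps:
y(Z) = 4
3781/1465 + y(65)/2983 = 3781/1465 + 4/2983 = 11284583/4370095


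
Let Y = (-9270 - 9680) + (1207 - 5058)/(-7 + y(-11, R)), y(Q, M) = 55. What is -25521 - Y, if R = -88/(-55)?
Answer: -311557/48 ≈ -6490.8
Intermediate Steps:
R = 8/5 (R = -88*(-1/55) = 8/5 ≈ 1.6000)
Y = -913451/48 (Y = (-9270 - 9680) + (1207 - 5058)/(-7 + 55) = -18950 - 3851/48 = -913451/48 ≈ -19030.)
-25521 - Y = -25521 - 1*(-913451/48) = -25521 + 913451/48 = -311557/48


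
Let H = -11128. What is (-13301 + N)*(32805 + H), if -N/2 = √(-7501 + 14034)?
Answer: -288325777 - 43354*√6533 ≈ -2.9183e+8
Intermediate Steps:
N = -2*√6533 (N = -2*√(-7501 + 14034) = -2*√6533 ≈ -161.65)
(-13301 + N)*(32805 + H) = (-13301 - 2*√6533)*(32805 - 11128) = (-13301 - 2*√6533)*21677 = -288325777 - 43354*√6533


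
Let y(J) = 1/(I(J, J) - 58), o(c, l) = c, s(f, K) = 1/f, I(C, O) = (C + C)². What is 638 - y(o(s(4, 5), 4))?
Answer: 147382/231 ≈ 638.02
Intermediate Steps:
I(C, O) = 4*C² (I(C, O) = (2*C)² = 4*C²)
y(J) = 1/(-58 + 4*J²) (y(J) = 1/(4*J² - 58) = 1/(-58 + 4*J²))
638 - y(o(s(4, 5), 4)) = 638 - 1/(2*(-29 + 2*(1/4)²)) = 638 - 1/(2*(-29 + 2*(¼)²)) = 638 - 1/(2*(-29 + 2*(1/16))) = 638 - 1/(2*(-29 + ⅛)) = 638 - 1/(2*(-231/8)) = 638 - (-8)/(2*231) = 638 - 1*(-4/231) = 638 + 4/231 = 147382/231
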